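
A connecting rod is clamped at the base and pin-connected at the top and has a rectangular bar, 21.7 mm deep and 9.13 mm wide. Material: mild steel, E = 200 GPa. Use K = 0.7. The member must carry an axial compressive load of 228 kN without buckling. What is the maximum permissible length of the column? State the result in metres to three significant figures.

L_max ≈ 0.156 m

Buckling occurs about the weak axis: I_min = h·b³/12 with b = 9.13 mm (the shorter side).
I_min = 21.7×9.13³/12 = 1.376×10^3 mm⁴
I = 1.376×10^-9 m⁴
At the buckling limit P_cr = P = 2.280×10^5 N
From P_cr = π²EI/(K·L)²:  L = (1/K)·√(π²EI/P_cr) = (1/0.7)·√(π²×2.00×10^11×1.376×10^-9/2.280×10^5)
L = 0.156 m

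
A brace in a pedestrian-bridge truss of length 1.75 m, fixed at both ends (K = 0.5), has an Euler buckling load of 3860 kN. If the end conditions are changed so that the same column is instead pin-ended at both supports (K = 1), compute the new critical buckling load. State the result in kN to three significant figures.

P_cr ≈ 965 kN

P_cr ∝ 1/K², so P_cr,new = P_cr,old × (K_old/K_new)² = 3860 × (0.5/1)²
= 3860 × 0.2500 = 965 kN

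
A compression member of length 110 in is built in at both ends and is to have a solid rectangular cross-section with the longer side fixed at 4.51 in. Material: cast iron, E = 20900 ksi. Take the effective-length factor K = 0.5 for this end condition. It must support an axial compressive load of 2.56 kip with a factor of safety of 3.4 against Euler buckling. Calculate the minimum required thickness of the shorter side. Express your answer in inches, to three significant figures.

Required P_cr = n·P = 3.4 × 2.56 = 8.704 kip
L_e = K·L = 0.5 × 110 = 55.00 in
Required I = P_cr·L_e²/(π²E) = 8.704×10^3 × 55.00² / (π² × 2.09×10^7) = 0.1276 in⁴
Rectangle, weak axis: I_min = h·b³/12 with h = 4.51 in fixed  ⇒  b = (12I/h)^(1/3) = 0.698 in

b ≈ 0.698 in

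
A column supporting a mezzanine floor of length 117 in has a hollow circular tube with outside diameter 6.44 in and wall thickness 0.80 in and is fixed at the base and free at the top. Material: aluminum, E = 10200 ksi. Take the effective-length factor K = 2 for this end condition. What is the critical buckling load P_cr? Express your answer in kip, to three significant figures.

Inner diameter d_i = 6.44 − 2×0.80 = 4.840 in
I = π(d_o⁴ − d_i⁴)/64 = π(6.44⁴ − 4.840⁴)/64 = 57.50 in⁴
Effective length L_e = K·L = 2 × 117 = 234.0 in
P_cr = π²EI / L_e² = π² × 10200×10³ × 57.50 / 234.0² = 1.057×10^5 lb

P_cr ≈ 106 kip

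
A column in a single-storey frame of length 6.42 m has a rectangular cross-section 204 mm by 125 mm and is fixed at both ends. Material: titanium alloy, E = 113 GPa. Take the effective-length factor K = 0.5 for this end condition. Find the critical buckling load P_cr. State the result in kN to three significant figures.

P_cr ≈ 3590 kN

Buckling occurs about the weak axis: I_min = h·b³/12 with b = 125 mm (the shorter side).
I_min = 204×125³/12 = 3.320×10^7 mm⁴
I = 3.320×10^7 mm⁴ = 3.320×10^-5 m⁴
Effective length L_e = K·L = 0.5 × 6.42 = 3.210 m
P_cr = π²EI / L_e² = π² × 113×10⁹ × 3.320×10^-5 / 3.210² = 3.594×10^6 N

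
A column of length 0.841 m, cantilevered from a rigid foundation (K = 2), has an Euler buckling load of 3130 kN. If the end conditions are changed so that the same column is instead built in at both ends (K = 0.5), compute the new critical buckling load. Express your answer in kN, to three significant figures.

P_cr ∝ 1/K², so P_cr,new = P_cr,old × (K_old/K_new)² = 3130 × (2/0.5)²
= 3130 × 16.00 = 50100 kN

P_cr ≈ 50100 kN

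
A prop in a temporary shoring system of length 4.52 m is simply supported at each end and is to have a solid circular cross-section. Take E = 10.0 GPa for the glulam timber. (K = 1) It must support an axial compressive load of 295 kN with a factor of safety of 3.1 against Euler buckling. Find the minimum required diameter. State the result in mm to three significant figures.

Required P_cr = n·P = 3.1 × 295 = 914.5 kN
L_e = K·L = 1 × 4.52 = 4.520 m
Required I = P_cr·L_e²/(π²E) = 9.145×10^5 × 4.520² / (π² × 1.00×10^10) = 1.893×10^-4 m⁴
I_req = 1.893×10^8 mm⁴
Solid circle: I = πd⁴/64  ⇒  d = (64I/π)^(1/4) = (64×1.893×10^8/π)^(1/4) = 249 mm

d ≈ 249 mm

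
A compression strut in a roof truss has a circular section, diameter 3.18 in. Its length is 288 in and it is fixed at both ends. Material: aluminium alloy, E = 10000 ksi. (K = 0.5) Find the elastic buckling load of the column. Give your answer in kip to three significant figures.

I = πd⁴/64 = π×3.18⁴/64 = 5.020 in⁴
Effective length L_e = K·L = 0.5 × 288 = 144.0 in
P_cr = π²EI / L_e² = π² × 10000×10³ × 5.020 / 144.0² = 2.389×10^4 lb

P_cr ≈ 23.9 kip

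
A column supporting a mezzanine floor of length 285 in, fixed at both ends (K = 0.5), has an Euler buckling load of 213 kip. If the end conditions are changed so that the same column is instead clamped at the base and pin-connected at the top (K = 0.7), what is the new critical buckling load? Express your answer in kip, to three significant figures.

P_cr ≈ 109 kip

P_cr ∝ 1/K², so P_cr,new = P_cr,old × (K_old/K_new)² = 213 × (0.5/0.7)²
= 213 × 0.5102 = 109 kip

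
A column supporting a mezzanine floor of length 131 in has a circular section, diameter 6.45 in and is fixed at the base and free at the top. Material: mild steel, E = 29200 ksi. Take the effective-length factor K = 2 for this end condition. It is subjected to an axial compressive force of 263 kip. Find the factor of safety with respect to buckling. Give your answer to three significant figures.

n ≈ 1.36

I = πd⁴/64 = π×6.45⁴/64 = 84.96 in⁴
Effective length L_e = K·L = 2 × 131 = 262.0 in
P_cr = π²EI / L_e² = π² × 29200×10³ × 84.96 / 262.0² = 3.567×10^5 lb
Factor of safety n = P_cr / P = 356.69 / 263 = 1.36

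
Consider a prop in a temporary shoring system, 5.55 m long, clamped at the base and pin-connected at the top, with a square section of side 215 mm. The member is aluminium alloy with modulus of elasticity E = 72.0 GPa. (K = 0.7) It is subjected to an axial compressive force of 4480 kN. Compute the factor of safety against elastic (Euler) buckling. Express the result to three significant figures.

I = a⁴/12 = 215⁴/12 = 1.781×10^8 mm⁴
I = 1.781×10^8 mm⁴ = 1.781×10^-4 m⁴
Effective length L_e = K·L = 0.7 × 5.55 = 3.885 m
P_cr = π²EI / L_e² = π² × 72.0×10⁹ × 1.781×10^-4 / 3.885² = 8.383×10^6 N
Factor of safety n = P_cr / P = 8383.5 / 4480 = 1.87

n ≈ 1.87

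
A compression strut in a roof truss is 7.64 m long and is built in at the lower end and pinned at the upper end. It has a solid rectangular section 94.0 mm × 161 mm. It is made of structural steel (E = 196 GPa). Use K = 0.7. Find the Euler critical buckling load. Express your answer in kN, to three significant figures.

Buckling occurs about the weak axis: I_min = h·b³/12 with b = 94.0 mm (the shorter side).
I_min = 161×94.0³/12 = 1.114×10^7 mm⁴
I = 1.114×10^7 mm⁴ = 1.114×10^-5 m⁴
Effective length L_e = K·L = 0.7 × 7.64 = 5.348 m
P_cr = π²EI / L_e² = π² × 196×10⁹ × 1.114×10^-5 / 5.348² = 7.537×10^5 N

P_cr ≈ 754 kN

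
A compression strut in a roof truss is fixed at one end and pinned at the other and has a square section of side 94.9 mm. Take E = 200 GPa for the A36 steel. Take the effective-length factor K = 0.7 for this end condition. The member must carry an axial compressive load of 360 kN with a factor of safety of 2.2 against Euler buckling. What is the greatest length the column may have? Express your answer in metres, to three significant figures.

I = a⁴/12 = 94.9⁴/12 = 6.759×10^6 mm⁴
I = 6.759×10^-6 m⁴
Required critical load P_cr = n·P = 2.2 × 360 = 792.0 kN = 7.920×10^5 N
From P_cr = π²EI/(K·L)²:  L = (1/K)·√(π²EI/P_cr) = (1/0.7)·√(π²×2.00×10^11×6.759×10^-6/7.920×10^5)
L = 5.86 m

L_max ≈ 5.86 m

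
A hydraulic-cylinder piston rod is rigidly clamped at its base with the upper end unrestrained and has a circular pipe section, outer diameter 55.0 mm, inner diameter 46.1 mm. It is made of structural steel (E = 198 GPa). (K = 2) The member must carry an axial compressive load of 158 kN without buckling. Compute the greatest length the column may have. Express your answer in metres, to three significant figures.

d_o = 55.0 mm, d_i = 46.1 mm
I = π(d_o⁴ − d_i⁴)/64 = π(55.0⁴ − 46.10⁴)/64 = 2.275×10^5 mm⁴
I = 2.275×10^-7 m⁴
At the buckling limit P_cr = P = 1.580×10^5 N
From P_cr = π²EI/(K·L)²:  L = (1/K)·√(π²EI/P_cr) = (1/2)·√(π²×1.98×10^11×2.275×10^-7/1.580×10^5)
L = 0.839 m

L_max ≈ 0.839 m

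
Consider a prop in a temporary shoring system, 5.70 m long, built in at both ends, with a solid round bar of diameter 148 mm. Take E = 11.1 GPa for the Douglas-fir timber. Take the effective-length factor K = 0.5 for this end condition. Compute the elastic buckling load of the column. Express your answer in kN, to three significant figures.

I = πd⁴/64 = π×148⁴/64 = 2.355×10^7 mm⁴
I = 2.355×10^7 mm⁴ = 2.355×10^-5 m⁴
Effective length L_e = K·L = 0.5 × 5.70 = 2.850 m
P_cr = π²EI / L_e² = π² × 11.1×10⁹ × 2.355×10^-5 / 2.850² = 3.177×10^5 N

P_cr ≈ 318 kN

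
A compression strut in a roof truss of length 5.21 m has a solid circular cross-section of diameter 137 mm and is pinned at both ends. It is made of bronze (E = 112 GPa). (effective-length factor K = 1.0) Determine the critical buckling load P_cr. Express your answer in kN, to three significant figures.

I = πd⁴/64 = π×137⁴/64 = 1.729×10^7 mm⁴
I = 1.729×10^7 mm⁴ = 1.729×10^-5 m⁴
Effective length L_e = K·L = 1 × 5.21 = 5.210 m
P_cr = π²EI / L_e² = π² × 112×10⁹ × 1.729×10^-5 / 5.210² = 7.042×10^5 N

P_cr ≈ 704 kN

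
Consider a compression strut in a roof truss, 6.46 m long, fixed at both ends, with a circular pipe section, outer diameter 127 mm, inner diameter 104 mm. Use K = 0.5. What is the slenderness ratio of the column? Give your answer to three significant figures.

λ ≈ 78.7

d_o = 127 mm, d_i = 104 mm
I = π(d_o⁴ − d_i⁴)/64 = π(127⁴ − 104.0⁴)/64 = 7.027×10^6 mm⁴
A = 4.173×10^3 mm²;  r_min = √(I/A) = √(7.027×10^6/4.173×10^3) = 41.04 mm
L_e = K·L = 0.5 × 6.46 m = 3.230 m = 3230.0 mm
λ = L_e / r_min = 3230.0 / 41.04 = 78.7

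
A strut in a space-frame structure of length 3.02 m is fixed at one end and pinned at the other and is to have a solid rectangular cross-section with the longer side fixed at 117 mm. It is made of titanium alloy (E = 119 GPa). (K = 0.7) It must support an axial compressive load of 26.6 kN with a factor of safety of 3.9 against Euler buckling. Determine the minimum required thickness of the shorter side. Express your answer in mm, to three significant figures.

b ≈ 34.3 mm

Required P_cr = n·P = 3.9 × 26.6 = 103.7 kN
L_e = K·L = 0.7 × 3.02 = 2.114 m
Required I = P_cr·L_e²/(π²E) = 1.037×10^5 × 2.114² / (π² × 1.19×10^11) = 3.947×10^-7 m⁴
I_req = 3.947×10^5 mm⁴
Rectangle, weak axis: I_min = h·b³/12 with h = 117 mm fixed  ⇒  b = (12I/h)^(1/3) = 34.3 mm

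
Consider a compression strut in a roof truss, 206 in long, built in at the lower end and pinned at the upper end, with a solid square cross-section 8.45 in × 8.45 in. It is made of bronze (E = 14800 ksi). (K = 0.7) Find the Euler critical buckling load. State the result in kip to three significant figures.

I = a⁴/12 = 8.45⁴/12 = 424.9 in⁴
Effective length L_e = K·L = 0.7 × 206 = 144.2 in
P_cr = π²EI / L_e² = π² × 14800×10³ × 424.9 / 144.2² = 2.985×10^6 lb

P_cr ≈ 2980 kip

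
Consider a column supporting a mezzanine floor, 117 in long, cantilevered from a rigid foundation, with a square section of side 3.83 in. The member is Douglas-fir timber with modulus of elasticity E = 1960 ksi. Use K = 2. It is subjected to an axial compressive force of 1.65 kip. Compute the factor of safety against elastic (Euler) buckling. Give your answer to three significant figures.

n ≈ 3.84

I = a⁴/12 = 3.83⁴/12 = 17.93 in⁴
Effective length L_e = K·L = 2 × 117 = 234.0 in
P_cr = π²EI / L_e² = π² × 1960×10³ × 17.93 / 234.0² = 6.335×10^3 lb
Factor of safety n = P_cr / P = 6.3349 / 1.65 = 3.84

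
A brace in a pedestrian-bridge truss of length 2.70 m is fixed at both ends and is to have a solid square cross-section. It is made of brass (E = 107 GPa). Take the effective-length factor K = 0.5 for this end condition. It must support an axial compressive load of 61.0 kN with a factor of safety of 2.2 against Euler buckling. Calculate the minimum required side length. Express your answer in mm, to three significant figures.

a ≈ 40.8 mm

Required P_cr = n·P = 2.2 × 61.0 = 134.2 kN
L_e = K·L = 0.5 × 2.70 = 1.350 m
Required I = P_cr·L_e²/(π²E) = 1.342×10^5 × 1.350² / (π² × 1.07×10^11) = 2.316×10^-7 m⁴
I_req = 2.316×10^5 mm⁴
Solid square: I = a⁴/12  ⇒  a = (12I)^(1/4) = (12×2.316×10^5)^(1/4) = 40.8 mm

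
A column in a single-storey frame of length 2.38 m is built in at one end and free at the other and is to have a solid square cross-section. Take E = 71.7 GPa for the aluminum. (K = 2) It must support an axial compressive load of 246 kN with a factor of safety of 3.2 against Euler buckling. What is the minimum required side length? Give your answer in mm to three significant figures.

Required P_cr = n·P = 3.2 × 246 = 787.2 kN
L_e = K·L = 2 × 2.38 = 4.760 m
Required I = P_cr·L_e²/(π²E) = 7.872×10^5 × 4.760² / (π² × 7.17×10^10) = 2.520×10^-5 m⁴
I_req = 2.520×10^7 mm⁴
Solid square: I = a⁴/12  ⇒  a = (12I)^(1/4) = (12×2.520×10^7)^(1/4) = 132 mm

a ≈ 132 mm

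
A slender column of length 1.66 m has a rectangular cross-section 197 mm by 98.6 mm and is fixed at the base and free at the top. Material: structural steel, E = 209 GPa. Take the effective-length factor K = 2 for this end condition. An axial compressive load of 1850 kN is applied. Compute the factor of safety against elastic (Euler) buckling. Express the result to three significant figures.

Buckling occurs about the weak axis: I_min = h·b³/12 with b = 98.6 mm (the shorter side).
I_min = 197×98.6³/12 = 1.574×10^7 mm⁴
I = 1.574×10^7 mm⁴ = 1.574×10^-5 m⁴
Effective length L_e = K·L = 2 × 1.66 = 3.320 m
P_cr = π²EI / L_e² = π² × 209×10⁹ × 1.574×10^-5 / 3.320² = 2.945×10^6 N
Factor of safety n = P_cr / P = 2945.0 / 1850 = 1.59

n ≈ 1.59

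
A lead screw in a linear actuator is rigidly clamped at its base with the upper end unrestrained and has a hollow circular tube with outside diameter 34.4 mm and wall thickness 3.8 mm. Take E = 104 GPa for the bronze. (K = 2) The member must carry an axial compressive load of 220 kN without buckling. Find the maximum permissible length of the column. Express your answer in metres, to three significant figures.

Inner diameter d_i = 34.4 − 2×3.8 = 26.80 mm
I = π(d_o⁴ − d_i⁴)/64 = π(34.4⁴ − 26.80⁴)/64 = 4.342×10^4 mm⁴
I = 4.342×10^-8 m⁴
At the buckling limit P_cr = P = 2.200×10^5 N
From P_cr = π²EI/(K·L)²:  L = (1/K)·√(π²EI/P_cr) = (1/2)·√(π²×1.04×10^11×4.342×10^-8/2.200×10^5)
L = 0.225 m

L_max ≈ 0.225 m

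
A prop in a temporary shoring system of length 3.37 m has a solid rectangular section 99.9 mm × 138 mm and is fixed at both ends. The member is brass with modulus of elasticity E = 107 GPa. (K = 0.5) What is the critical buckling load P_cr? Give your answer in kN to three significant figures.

Buckling occurs about the weak axis: I_min = h·b³/12 with b = 99.9 mm (the shorter side).
I_min = 138×99.9³/12 = 1.147×10^7 mm⁴
I = 1.147×10^7 mm⁴ = 1.147×10^-5 m⁴
Effective length L_e = K·L = 0.5 × 3.37 = 1.685 m
P_cr = π²EI / L_e² = π² × 107×10⁹ × 1.147×10^-5 / 1.685² = 4.265×10^6 N

P_cr ≈ 4260 kN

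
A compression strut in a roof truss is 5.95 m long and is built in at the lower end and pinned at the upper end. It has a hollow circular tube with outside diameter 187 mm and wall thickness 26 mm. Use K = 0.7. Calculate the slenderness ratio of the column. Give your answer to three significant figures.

Inner diameter d_i = 187 − 2×26 = 135.0 mm
I = π(d_o⁴ − d_i⁴)/64 = π(187⁴ − 135.0⁴)/64 = 4.372×10^7 mm⁴
A = 1.315×10^4 mm²;  r_min = √(I/A) = √(4.372×10^7/1.315×10^4) = 57.66 mm
L_e = K·L = 0.7 × 5.95 m = 4.165 m = 4165.0 mm
λ = L_e / r_min = 4165.0 / 57.66 = 72.2

λ ≈ 72.2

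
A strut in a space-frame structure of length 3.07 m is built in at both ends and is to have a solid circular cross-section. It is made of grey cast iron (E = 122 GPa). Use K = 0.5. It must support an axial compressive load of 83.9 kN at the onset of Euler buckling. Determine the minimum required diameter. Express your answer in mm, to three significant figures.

L_e = K·L = 0.5 × 3.07 = 1.535 m
Required I = P_cr·L_e²/(π²E) = 8.390×10^4 × 1.535² / (π² × 1.22×10^11) = 1.642×10^-7 m⁴
I_req = 1.642×10^5 mm⁴
Solid circle: I = πd⁴/64  ⇒  d = (64I/π)^(1/4) = (64×1.642×10^5/π)^(1/4) = 42.8 mm

d ≈ 42.8 mm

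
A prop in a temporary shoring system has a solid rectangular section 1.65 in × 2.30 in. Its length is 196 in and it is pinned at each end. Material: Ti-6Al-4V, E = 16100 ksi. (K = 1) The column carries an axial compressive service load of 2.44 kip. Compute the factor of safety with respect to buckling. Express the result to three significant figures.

n ≈ 1.46

Buckling occurs about the weak axis: I_min = h·b³/12 with b = 1.65 in (the shorter side).
I_min = 2.30×1.65³/12 = 0.8610 in⁴
Effective length L_e = K·L = 1 × 196 = 196.0 in
P_cr = π²EI / L_e² = π² × 16100×10³ × 0.8610 / 196.0² = 3.561×10^3 lb
Factor of safety n = P_cr / P = 3.5613 / 2.44 = 1.46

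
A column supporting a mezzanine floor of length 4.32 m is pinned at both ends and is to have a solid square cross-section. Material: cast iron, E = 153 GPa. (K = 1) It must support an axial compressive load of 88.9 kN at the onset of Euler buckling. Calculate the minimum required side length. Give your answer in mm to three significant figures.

L_e = K·L = 1 × 4.32 = 4.320 m
Required I = P_cr·L_e²/(π²E) = 8.890×10^4 × 4.320² / (π² × 1.53×10^11) = 1.099×10^-6 m⁴
I_req = 1.099×10^6 mm⁴
Solid square: I = a⁴/12  ⇒  a = (12I)^(1/4) = (12×1.099×10^6)^(1/4) = 60.3 mm

a ≈ 60.3 mm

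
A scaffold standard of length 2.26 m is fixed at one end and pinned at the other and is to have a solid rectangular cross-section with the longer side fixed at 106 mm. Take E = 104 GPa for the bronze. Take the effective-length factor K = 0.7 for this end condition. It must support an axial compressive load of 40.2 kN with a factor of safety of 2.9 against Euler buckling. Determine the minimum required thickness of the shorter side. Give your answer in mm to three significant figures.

Required P_cr = n·P = 2.9 × 40.2 = 116.6 kN
L_e = K·L = 0.7 × 2.26 = 1.582 m
Required I = P_cr·L_e²/(π²E) = 1.166×10^5 × 1.582² / (π² × 1.04×10^11) = 2.843×10^-7 m⁴
I_req = 2.843×10^5 mm⁴
Rectangle, weak axis: I_min = h·b³/12 with h = 106 mm fixed  ⇒  b = (12I/h)^(1/3) = 31.8 mm

b ≈ 31.8 mm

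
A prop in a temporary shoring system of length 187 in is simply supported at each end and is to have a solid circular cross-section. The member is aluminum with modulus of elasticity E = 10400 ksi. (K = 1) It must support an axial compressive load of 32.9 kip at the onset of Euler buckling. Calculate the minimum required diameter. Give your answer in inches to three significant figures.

L_e = K·L = 1 × 187 = 187.0 in
Required I = P_cr·L_e²/(π²E) = 3.290×10^4 × 187.0² / (π² × 1.04×10^7) = 11.21 in⁴
Solid circle: I = πd⁴/64  ⇒  d = (64I/π)^(1/4) = (64×11.21/π)^(1/4) = 3.89 in

d ≈ 3.89 in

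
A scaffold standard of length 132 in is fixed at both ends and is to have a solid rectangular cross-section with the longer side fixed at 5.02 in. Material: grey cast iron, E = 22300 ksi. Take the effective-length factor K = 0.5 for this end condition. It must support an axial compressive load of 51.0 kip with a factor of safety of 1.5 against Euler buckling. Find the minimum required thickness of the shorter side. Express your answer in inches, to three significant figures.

b ≈ 1.54 in

Required P_cr = n·P = 1.5 × 51.0 = 76.50 kip
L_e = K·L = 0.5 × 132 = 66.00 in
Required I = P_cr·L_e²/(π²E) = 7.650×10^4 × 66.00² / (π² × 2.23×10^7) = 1.514 in⁴
Rectangle, weak axis: I_min = h·b³/12 with h = 5.02 in fixed  ⇒  b = (12I/h)^(1/3) = 1.54 in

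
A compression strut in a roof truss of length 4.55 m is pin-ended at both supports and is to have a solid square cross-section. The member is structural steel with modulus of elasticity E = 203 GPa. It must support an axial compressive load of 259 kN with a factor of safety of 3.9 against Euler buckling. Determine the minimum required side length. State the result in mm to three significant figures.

Required P_cr = n·P = 3.9 × 259 = 1010 kN
L_e = K·L = 1 × 4.55 = 4.550 m
Required I = P_cr·L_e²/(π²E) = 1.010×10^6 × 4.550² / (π² × 2.03×10^11) = 1.044×10^-5 m⁴
I_req = 1.044×10^7 mm⁴
Solid square: I = a⁴/12  ⇒  a = (12I)^(1/4) = (12×1.044×10^7)^(1/4) = 106 mm

a ≈ 106 mm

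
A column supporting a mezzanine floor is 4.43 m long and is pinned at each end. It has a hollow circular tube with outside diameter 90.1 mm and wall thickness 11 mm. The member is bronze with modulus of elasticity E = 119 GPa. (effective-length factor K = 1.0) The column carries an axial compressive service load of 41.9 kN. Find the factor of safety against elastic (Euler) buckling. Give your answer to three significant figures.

Inner diameter d_i = 90.1 − 2×11 = 68.10 mm
I = π(d_o⁴ − d_i⁴)/64 = π(90.1⁴ − 68.10⁴)/64 = 2.179×10^6 mm⁴
I = 2.179×10^6 mm⁴ = 2.179×10^-6 m⁴
Effective length L_e = K·L = 1 × 4.43 = 4.430 m
P_cr = π²EI / L_e² = π² × 119×10⁹ × 2.179×10^-6 / 4.430² = 1.304×10^5 N
Factor of safety n = P_cr / P = 130.42 / 41.9 = 3.11

n ≈ 3.11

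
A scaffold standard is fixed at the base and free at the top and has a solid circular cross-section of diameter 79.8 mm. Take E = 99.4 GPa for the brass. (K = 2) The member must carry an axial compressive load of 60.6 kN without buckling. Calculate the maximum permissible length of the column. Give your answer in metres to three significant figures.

I = πd⁴/64 = π×79.8⁴/64 = 1.991×10^6 mm⁴
I = 1.991×10^-6 m⁴
At the buckling limit P_cr = P = 6.060×10^4 N
From P_cr = π²EI/(K·L)²:  L = (1/K)·√(π²EI/P_cr) = (1/2)·√(π²×9.94×10^10×1.991×10^-6/6.060×10^4)
L = 2.84 m

L_max ≈ 2.84 m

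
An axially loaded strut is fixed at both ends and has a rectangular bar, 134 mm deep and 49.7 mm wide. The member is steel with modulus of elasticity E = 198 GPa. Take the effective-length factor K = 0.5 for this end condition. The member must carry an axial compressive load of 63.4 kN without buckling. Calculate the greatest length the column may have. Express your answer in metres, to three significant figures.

Buckling occurs about the weak axis: I_min = h·b³/12 with b = 49.7 mm (the shorter side).
I_min = 134×49.7³/12 = 1.371×10^6 mm⁴
I = 1.371×10^-6 m⁴
At the buckling limit P_cr = P = 6.340×10^4 N
From P_cr = π²EI/(K·L)²:  L = (1/K)·√(π²EI/P_cr) = (1/0.5)·√(π²×1.98×10^11×1.371×10^-6/6.340×10^4)
L = 13.0 m

L_max ≈ 13.0 m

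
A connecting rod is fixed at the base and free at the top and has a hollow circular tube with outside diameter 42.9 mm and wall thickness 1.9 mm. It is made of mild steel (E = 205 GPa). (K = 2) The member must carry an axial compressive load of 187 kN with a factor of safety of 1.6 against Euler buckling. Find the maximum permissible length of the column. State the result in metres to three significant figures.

Inner diameter d_i = 42.9 − 2×1.9 = 39.10 mm
I = π(d_o⁴ − d_i⁴)/64 = π(42.9⁴ − 39.10⁴)/64 = 5.153×10^4 mm⁴
I = 5.153×10^-8 m⁴
Required critical load P_cr = n·P = 1.6 × 187 = 299.2 kN = 2.992×10^5 N
From P_cr = π²EI/(K·L)²:  L = (1/K)·√(π²EI/P_cr) = (1/2)·√(π²×2.05×10^11×5.153×10^-8/2.992×10^5)
L = 0.295 m

L_max ≈ 0.295 m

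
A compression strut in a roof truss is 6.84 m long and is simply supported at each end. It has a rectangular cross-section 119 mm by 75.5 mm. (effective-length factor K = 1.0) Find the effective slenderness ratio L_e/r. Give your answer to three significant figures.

λ ≈ 314

For a rectangle r_min = b/√12 = 75.5/√12 = 21.79 mm
L_e = K·L = 1 × 6.84 m = 6.840 m = 6840.0 mm
λ = L_e / r_min = 6840.0 / 21.79 = 314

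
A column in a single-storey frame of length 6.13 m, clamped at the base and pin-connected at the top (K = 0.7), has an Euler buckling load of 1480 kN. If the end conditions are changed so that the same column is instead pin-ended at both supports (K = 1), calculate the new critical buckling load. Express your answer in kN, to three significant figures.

P_cr ∝ 1/K², so P_cr,new = P_cr,old × (K_old/K_new)² = 1480 × (0.7/1)²
= 1480 × 0.4900 = 725 kN

P_cr ≈ 725 kN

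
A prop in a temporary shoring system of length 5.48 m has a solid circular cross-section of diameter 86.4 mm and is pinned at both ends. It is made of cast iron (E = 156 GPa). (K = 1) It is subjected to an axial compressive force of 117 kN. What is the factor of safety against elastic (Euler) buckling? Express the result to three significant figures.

n ≈ 1.20

I = πd⁴/64 = π×86.4⁴/64 = 2.735×10^6 mm⁴
I = 2.735×10^6 mm⁴ = 2.735×10^-6 m⁴
Effective length L_e = K·L = 1 × 5.48 = 5.480 m
P_cr = π²EI / L_e² = π² × 156×10⁹ × 2.735×10^-6 / 5.480² = 1.402×10^5 N
Factor of safety n = P_cr / P = 140.25 / 117 = 1.20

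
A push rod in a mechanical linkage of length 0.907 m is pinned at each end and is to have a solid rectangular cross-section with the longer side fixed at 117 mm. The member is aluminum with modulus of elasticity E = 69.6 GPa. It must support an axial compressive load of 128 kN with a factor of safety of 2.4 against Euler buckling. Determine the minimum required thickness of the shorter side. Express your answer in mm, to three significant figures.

b ≈ 33.5 mm

Required P_cr = n·P = 2.4 × 128 = 307.2 kN
L_e = K·L = 1 × 0.907 = 0.9070 m
Required I = P_cr·L_e²/(π²E) = 3.072×10^5 × 0.9070² / (π² × 6.96×10^10) = 3.679×10^-7 m⁴
I_req = 3.679×10^5 mm⁴
Rectangle, weak axis: I_min = h·b³/12 with h = 117 mm fixed  ⇒  b = (12I/h)^(1/3) = 33.5 mm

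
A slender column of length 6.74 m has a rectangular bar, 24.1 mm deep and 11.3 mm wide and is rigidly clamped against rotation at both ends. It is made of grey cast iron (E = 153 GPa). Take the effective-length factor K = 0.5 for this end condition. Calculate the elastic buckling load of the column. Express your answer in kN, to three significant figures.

P_cr ≈ 0.385 kN

Buckling occurs about the weak axis: I_min = h·b³/12 with b = 11.3 mm (the shorter side).
I_min = 24.1×11.3³/12 = 2.898×10^3 mm⁴
I = 2.898×10^3 mm⁴ = 2.898×10^-9 m⁴
Effective length L_e = K·L = 0.5 × 6.74 = 3.370 m
P_cr = π²EI / L_e² = π² × 153×10⁹ × 2.898×10^-9 / 3.370² = 385.3 N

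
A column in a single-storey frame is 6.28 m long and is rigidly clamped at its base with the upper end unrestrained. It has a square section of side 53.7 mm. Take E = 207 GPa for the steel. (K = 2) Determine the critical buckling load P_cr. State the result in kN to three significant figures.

I = a⁴/12 = 53.7⁴/12 = 6.930×10^5 mm⁴
I = 6.930×10^5 mm⁴ = 6.930×10^-7 m⁴
Effective length L_e = K·L = 2 × 6.28 = 12.56 m
P_cr = π²EI / L_e² = π² × 207×10⁹ × 6.930×10^-7 / 12.56² = 8.974×10^3 N

P_cr ≈ 8.97 kN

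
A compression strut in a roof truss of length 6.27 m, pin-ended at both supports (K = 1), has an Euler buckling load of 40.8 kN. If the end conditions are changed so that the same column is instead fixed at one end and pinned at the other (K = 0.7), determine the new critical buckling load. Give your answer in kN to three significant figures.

P_cr ∝ 1/K², so P_cr,new = P_cr,old × (K_old/K_new)² = 40.8 × (1/0.7)²
= 40.8 × 2.041 = 83.3 kN

P_cr ≈ 83.3 kN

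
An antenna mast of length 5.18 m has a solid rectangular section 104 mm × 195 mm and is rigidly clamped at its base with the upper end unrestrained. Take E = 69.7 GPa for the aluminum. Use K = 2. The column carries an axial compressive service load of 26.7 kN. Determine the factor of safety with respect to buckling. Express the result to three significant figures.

Buckling occurs about the weak axis: I_min = h·b³/12 with b = 104 mm (the shorter side).
I_min = 195×104³/12 = 1.828×10^7 mm⁴
I = 1.828×10^7 mm⁴ = 1.828×10^-5 m⁴
Effective length L_e = K·L = 2 × 5.18 = 10.36 m
P_cr = π²EI / L_e² = π² × 69.7×10⁹ × 1.828×10^-5 / 10.36² = 1.172×10^5 N
Factor of safety n = P_cr / P = 117.16 / 26.7 = 4.39

n ≈ 4.39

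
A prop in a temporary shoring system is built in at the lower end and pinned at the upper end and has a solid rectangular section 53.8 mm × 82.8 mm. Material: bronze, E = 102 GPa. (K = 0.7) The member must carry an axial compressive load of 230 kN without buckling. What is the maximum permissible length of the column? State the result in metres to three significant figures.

L_max ≈ 3.10 m

Buckling occurs about the weak axis: I_min = h·b³/12 with b = 53.8 mm (the shorter side).
I_min = 82.8×53.8³/12 = 1.074×10^6 mm⁴
I = 1.074×10^-6 m⁴
At the buckling limit P_cr = P = 2.300×10^5 N
From P_cr = π²EI/(K·L)²:  L = (1/K)·√(π²EI/P_cr) = (1/0.7)·√(π²×1.02×10^11×1.074×10^-6/2.300×10^5)
L = 3.10 m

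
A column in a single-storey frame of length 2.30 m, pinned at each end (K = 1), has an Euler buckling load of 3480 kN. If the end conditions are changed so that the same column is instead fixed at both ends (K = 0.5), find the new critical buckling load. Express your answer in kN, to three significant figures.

P_cr ∝ 1/K², so P_cr,new = P_cr,old × (K_old/K_new)² = 3480 × (1/0.5)²
= 3480 × 4.000 = 13900 kN

P_cr ≈ 13900 kN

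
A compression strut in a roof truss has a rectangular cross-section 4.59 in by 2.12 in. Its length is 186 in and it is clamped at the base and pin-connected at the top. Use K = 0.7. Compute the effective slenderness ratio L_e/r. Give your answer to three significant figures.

λ ≈ 213

For a rectangle r_min = b/√12 = 2.12/√12 = 0.6120 in
L_e = K·L = 0.7 × 186 = 130.2 in
λ = L_e / r_min = 130.20 / 0.6120 = 213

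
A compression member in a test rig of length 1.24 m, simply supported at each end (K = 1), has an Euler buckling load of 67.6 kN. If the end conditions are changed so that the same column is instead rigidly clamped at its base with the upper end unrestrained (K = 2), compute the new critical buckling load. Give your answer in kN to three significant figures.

P_cr ≈ 16.9 kN

P_cr ∝ 1/K², so P_cr,new = P_cr,old × (K_old/K_new)² = 67.6 × (1/2)²
= 67.6 × 0.2500 = 16.9 kN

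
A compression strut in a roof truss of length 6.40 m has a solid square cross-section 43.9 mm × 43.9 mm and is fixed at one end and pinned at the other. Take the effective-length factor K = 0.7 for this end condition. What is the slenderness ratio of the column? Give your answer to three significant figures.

λ ≈ 354

For a square r = a/√12 = 43.9/√12 = 12.67 mm
L_e = K·L = 0.7 × 6.40 m = 4.480 m = 4480.0 mm
λ = L_e / r_min = 4480.0 / 12.67 = 354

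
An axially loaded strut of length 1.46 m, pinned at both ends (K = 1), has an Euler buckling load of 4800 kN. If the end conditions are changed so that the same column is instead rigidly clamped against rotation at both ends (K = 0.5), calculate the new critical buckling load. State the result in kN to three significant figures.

P_cr ∝ 1/K², so P_cr,new = P_cr,old × (K_old/K_new)² = 4800 × (1/0.5)²
= 4800 × 4.000 = 19200 kN

P_cr ≈ 19200 kN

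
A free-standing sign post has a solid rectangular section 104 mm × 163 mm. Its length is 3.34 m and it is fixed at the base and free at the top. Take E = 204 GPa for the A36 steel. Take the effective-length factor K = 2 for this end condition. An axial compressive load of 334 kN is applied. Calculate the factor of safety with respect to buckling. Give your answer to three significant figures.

Buckling occurs about the weak axis: I_min = h·b³/12 with b = 104 mm (the shorter side).
I_min = 163×104³/12 = 1.528×10^7 mm⁴
I = 1.528×10^7 mm⁴ = 1.528×10^-5 m⁴
Effective length L_e = K·L = 2 × 3.34 = 6.680 m
P_cr = π²EI / L_e² = π² × 204×10⁹ × 1.528×10^-5 / 6.680² = 6.894×10^5 N
Factor of safety n = P_cr / P = 689.42 / 334 = 2.06

n ≈ 2.06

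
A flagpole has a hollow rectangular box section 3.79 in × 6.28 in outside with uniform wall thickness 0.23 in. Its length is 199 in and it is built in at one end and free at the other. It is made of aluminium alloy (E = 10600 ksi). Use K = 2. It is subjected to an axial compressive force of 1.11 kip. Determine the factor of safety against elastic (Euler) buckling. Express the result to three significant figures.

n ≈ 6.30

Inner dimensions: h_i = 6.28 − 2×0.23 = 5.820 in, b_i = 3.79 − 2×0.23 = 3.330 in
Weak-axis I_min = (h_o·b_o³ − h_i·b_i³)/12 with b_o = 3.79, b_i = 3.330 in (shorter outer/inner sides).
I_min = (6.28×3.79³ − 5.820×3.330³)/12 = 10.58 in⁴
Effective length L_e = K·L = 2 × 199 = 398.0 in
P_cr = π²EI / L_e² = π² × 10600×10³ × 10.58 / 398.0² = 6.988×10^3 lb
Factor of safety n = P_cr / P = 6.9883 / 1.11 = 6.30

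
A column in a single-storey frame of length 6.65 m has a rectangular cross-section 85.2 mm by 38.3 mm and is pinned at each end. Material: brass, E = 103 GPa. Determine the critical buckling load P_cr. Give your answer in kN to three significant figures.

P_cr ≈ 9.17 kN

Buckling occurs about the weak axis: I_min = h·b³/12 with b = 38.3 mm (the shorter side).
I_min = 85.2×38.3³/12 = 3.989×10^5 mm⁴
I = 3.989×10^5 mm⁴ = 3.989×10^-7 m⁴
Effective length L_e = K·L = 1 × 6.65 = 6.650 m
P_cr = π²EI / L_e² = π² × 103×10⁹ × 3.989×10^-7 / 6.650² = 9.170×10^3 N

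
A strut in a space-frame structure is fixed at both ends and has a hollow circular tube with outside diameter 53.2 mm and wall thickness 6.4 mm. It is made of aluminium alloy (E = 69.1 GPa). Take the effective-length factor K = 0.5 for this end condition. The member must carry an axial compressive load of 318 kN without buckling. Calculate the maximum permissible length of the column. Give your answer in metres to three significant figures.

L_max ≈ 1.50 m

Inner diameter d_i = 53.2 − 2×6.4 = 40.40 mm
I = π(d_o⁴ − d_i⁴)/64 = π(53.2⁴ − 40.40⁴)/64 = 2.624×10^5 mm⁴
I = 2.624×10^-7 m⁴
At the buckling limit P_cr = P = 3.180×10^5 N
From P_cr = π²EI/(K·L)²:  L = (1/K)·√(π²EI/P_cr) = (1/0.5)·√(π²×6.91×10^10×2.624×10^-7/3.180×10^5)
L = 1.50 m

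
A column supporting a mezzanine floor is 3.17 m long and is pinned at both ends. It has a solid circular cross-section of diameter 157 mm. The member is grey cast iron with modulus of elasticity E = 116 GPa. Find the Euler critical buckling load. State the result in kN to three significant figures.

P_cr ≈ 3400 kN

I = πd⁴/64 = π×157⁴/64 = 2.982×10^7 mm⁴
I = 2.982×10^7 mm⁴ = 2.982×10^-5 m⁴
Effective length L_e = K·L = 1 × 3.17 = 3.170 m
P_cr = π²EI / L_e² = π² × 116×10⁹ × 2.982×10^-5 / 3.170² = 3.398×10^6 N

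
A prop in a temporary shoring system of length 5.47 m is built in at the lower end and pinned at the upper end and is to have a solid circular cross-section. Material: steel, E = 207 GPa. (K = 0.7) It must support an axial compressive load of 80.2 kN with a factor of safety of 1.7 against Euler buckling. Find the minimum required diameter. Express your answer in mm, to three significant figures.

d ≈ 66.8 mm

Required P_cr = n·P = 1.7 × 80.2 = 136.3 kN
L_e = K·L = 0.7 × 5.47 = 3.829 m
Required I = P_cr·L_e²/(π²E) = 1.363×10^5 × 3.829² / (π² × 2.07×10^11) = 9.784×10^-7 m⁴
I_req = 9.784×10^5 mm⁴
Solid circle: I = πd⁴/64  ⇒  d = (64I/π)^(1/4) = (64×9.784×10^5/π)^(1/4) = 66.8 mm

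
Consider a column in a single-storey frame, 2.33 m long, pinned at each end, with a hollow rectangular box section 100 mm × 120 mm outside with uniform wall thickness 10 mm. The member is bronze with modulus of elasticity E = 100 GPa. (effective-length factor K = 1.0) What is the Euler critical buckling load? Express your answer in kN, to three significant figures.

P_cr ≈ 1040 kN

Inner dimensions: h_i = 120 − 2×10 = 100.0 mm, b_i = 100 − 2×10 = 80.00 mm
Weak-axis I_min = (h_o·b_o³ − h_i·b_i³)/12 with b_o = 100, b_i = 80.00 mm (shorter outer/inner sides).
I_min = (120×100³ − 100.0×80.00³)/12 = 5.733×10^6 mm⁴
I = 5.733×10^6 mm⁴ = 5.733×10^-6 m⁴
Effective length L_e = K·L = 1 × 2.33 = 2.330 m
P_cr = π²EI / L_e² = π² × 100×10⁹ × 5.733×10^-6 / 2.330² = 1.042×10^6 N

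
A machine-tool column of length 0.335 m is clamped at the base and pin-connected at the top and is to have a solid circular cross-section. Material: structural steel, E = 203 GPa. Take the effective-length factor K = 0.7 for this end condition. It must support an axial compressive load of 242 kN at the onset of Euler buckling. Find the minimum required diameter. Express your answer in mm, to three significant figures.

L_e = K·L = 0.7 × 0.335 = 0.2345 m
Required I = P_cr·L_e²/(π²E) = 2.420×10^5 × 0.2345² / (π² × 2.03×10^11) = 6.642×10^-9 m⁴
I_req = 6.642×10^3 mm⁴
Solid circle: I = πd⁴/64  ⇒  d = (64I/π)^(1/4) = (64×6.642×10^3/π)^(1/4) = 19.2 mm

d ≈ 19.2 mm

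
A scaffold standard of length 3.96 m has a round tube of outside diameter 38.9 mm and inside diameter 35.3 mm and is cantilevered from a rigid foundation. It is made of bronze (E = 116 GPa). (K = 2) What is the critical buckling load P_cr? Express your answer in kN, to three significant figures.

P_cr ≈ 0.660 kN

d_o = 38.9 mm, d_i = 35.3 mm
I = π(d_o⁴ − d_i⁴)/64 = π(38.9⁴ − 35.30⁴)/64 = 3.618×10^4 mm⁴
I = 3.618×10^4 mm⁴ = 3.618×10^-8 m⁴
Effective length L_e = K·L = 2 × 3.96 = 7.920 m
P_cr = π²EI / L_e² = π² × 116×10⁹ × 3.618×10^-8 / 7.920² = 660.4 N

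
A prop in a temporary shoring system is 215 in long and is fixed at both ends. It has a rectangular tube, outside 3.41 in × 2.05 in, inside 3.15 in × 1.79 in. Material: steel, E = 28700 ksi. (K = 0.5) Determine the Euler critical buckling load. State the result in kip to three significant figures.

Weak-axis I_min = (h_o·b_o³ − h_i·b_i³)/12 with b_o = 2.05, b_i = 1.790 in (shorter outer/inner sides).
I_min = (3.41×2.05³ − 3.150×1.790³)/12 = 0.9426 in⁴
Effective length L_e = K·L = 0.5 × 215 = 107.5 in
P_cr = π²EI / L_e² = π² × 28700×10³ × 0.9426 / 107.5² = 2.310×10^4 lb

P_cr ≈ 23.1 kip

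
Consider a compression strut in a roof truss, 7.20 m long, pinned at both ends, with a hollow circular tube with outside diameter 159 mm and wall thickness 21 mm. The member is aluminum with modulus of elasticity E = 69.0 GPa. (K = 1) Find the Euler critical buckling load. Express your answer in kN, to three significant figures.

Inner diameter d_i = 159 − 2×21 = 117.0 mm
I = π(d_o⁴ − d_i⁴)/64 = π(159⁴ − 117.0⁴)/64 = 2.217×10^7 mm⁴
I = 2.217×10^7 mm⁴ = 2.217×10^-5 m⁴
Effective length L_e = K·L = 1 × 7.20 = 7.200 m
P_cr = π²EI / L_e² = π² × 69.0×10⁹ × 2.217×10^-5 / 7.200² = 2.913×10^5 N

P_cr ≈ 291 kN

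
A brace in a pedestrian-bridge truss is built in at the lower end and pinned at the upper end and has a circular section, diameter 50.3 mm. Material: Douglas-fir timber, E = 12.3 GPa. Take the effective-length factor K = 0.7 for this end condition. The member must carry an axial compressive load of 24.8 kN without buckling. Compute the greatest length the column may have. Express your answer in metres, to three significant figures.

I = πd⁴/64 = π×50.3⁴/64 = 3.142×10^5 mm⁴
I = 3.142×10^-7 m⁴
At the buckling limit P_cr = P = 2.480×10^4 N
From P_cr = π²EI/(K·L)²:  L = (1/K)·√(π²EI/P_cr) = (1/0.7)·√(π²×1.23×10^10×3.142×10^-7/2.480×10^4)
L = 1.77 m

L_max ≈ 1.77 m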